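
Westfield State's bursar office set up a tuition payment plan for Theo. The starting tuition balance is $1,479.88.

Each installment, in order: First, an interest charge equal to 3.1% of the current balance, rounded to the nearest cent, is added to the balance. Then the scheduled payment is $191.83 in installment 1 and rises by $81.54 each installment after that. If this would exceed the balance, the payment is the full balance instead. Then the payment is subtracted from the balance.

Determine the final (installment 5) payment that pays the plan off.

$380.37

Installment 1: opening $1,479.88; interest $45.88 → $1,525.76; payment $191.83; balance $1,333.93
Installment 2: opening $1,333.93; interest $41.35 → $1,375.28; payment $273.37; balance $1,101.91
Installment 3: opening $1,101.91; interest $34.16 → $1,136.07; payment $354.91; balance $781.16
Installment 4: opening $781.16; interest $24.22 → $805.38; payment $436.45; balance $368.93
Installment 5: opening $368.93; interest $11.44 → $380.37; payment $380.37; balance $0.00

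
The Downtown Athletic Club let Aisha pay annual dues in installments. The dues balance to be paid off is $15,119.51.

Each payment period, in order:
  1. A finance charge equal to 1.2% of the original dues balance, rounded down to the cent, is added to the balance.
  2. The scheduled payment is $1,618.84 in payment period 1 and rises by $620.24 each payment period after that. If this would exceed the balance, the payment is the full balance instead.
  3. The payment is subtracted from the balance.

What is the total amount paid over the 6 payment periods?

Payment period 1: $15,119.51 +$181.43 interest = $15,300.94; pay $1,618.84 → $13,682.10
Payment period 2: $13,682.10 +$181.43 interest = $13,863.53; pay $2,239.08 → $11,624.45
Payment period 3: $11,624.45 +$181.43 interest = $11,805.88; pay $2,859.32 → $8,946.56
Payment period 4: $8,946.56 +$181.43 interest = $9,127.99; pay $3,479.56 → $5,648.43
Payment period 5: $5,648.43 +$181.43 interest = $5,829.86; pay $4,099.80 → $1,730.06
Payment period 6: $1,730.06 +$181.43 interest = $1,911.49; pay $1,911.49 → $0.00
Total paid: $16,208.09

$16,208.09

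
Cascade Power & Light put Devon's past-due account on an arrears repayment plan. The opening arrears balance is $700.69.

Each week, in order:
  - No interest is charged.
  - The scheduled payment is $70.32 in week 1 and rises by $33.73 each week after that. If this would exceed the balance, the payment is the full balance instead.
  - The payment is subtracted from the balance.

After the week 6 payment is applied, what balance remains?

$0.00

Week 1: opening $700.69; payment $70.32; balance $630.37
Week 2: opening $630.37; payment $104.05; balance $526.32
Week 3: opening $526.32; payment $137.78; balance $388.54
Week 4: opening $388.54; payment $171.51; balance $217.03
Week 5: opening $217.03; payment $205.24; balance $11.79
Week 6: opening $11.79; payment $11.79; balance $0.00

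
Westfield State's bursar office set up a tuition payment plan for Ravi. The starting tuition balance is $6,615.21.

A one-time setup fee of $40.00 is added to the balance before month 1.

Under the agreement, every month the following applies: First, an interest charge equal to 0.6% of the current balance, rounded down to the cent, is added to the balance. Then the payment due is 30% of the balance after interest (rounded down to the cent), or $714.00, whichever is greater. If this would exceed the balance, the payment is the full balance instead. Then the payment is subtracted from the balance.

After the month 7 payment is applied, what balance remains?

Month 1: opening $6,655.21; interest $39.93 → $6,695.14; payment $2,008.54; balance $4,686.60
Month 2: opening $4,686.60; interest $28.11 → $4,714.71; payment $1,414.41; balance $3,300.30
Month 3: opening $3,300.30; interest $19.80 → $3,320.10; payment $996.03; balance $2,324.07
Month 4: opening $2,324.07; interest $13.94 → $2,338.01; payment $714.00; balance $1,624.01
Month 5: opening $1,624.01; interest $9.74 → $1,633.75; payment $714.00; balance $919.75
Month 6: opening $919.75; interest $5.51 → $925.26; payment $714.00; balance $211.26
Month 7: opening $211.26; interest $1.26 → $212.52; payment $212.52; balance $0.00

$0.00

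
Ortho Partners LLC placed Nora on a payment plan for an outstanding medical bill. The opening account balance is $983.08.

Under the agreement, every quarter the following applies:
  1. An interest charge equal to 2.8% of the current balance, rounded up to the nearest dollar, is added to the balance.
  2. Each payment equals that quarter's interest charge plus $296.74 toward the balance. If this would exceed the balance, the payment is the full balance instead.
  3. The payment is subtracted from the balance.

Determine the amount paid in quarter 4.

$95.86

Quarter 1: opening $983.08; interest $28.00 → $1,011.08; payment $324.74; balance $686.34
Quarter 2: opening $686.34; interest $20.00 → $706.34; payment $316.74; balance $389.60
Quarter 3: opening $389.60; interest $11.00 → $400.60; payment $307.74; balance $92.86
Quarter 4: opening $92.86; interest $3.00 → $95.86; payment $95.86; balance $0.00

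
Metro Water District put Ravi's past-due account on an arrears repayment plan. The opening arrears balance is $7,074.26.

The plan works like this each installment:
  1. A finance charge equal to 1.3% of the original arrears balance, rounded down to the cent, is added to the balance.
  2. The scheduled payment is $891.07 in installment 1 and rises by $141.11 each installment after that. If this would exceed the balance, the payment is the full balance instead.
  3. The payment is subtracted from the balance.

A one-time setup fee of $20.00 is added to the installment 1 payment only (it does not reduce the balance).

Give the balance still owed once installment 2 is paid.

# | Opening | Interest | Payment | Fee | End bal
1 | $7,074.26 | $91.96 | $891.07 | $20.00 | $6,275.15
2 | $6,275.15 | $91.96 | $1,032.18 | — | $5,334.93

$5,334.93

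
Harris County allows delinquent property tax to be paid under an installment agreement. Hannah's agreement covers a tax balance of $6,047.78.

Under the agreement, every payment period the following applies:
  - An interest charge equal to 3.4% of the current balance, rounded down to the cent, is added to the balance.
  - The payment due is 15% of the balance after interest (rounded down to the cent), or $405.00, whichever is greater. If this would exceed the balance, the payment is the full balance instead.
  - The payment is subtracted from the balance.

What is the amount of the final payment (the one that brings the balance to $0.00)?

Payment period 1: opening $6,047.78; interest $205.62 → $6,253.40; payment $938.01; balance $5,315.39
Payment period 2: opening $5,315.39; interest $180.72 → $5,496.11; payment $824.41; balance $4,671.70
Payment period 3: opening $4,671.70; interest $158.83 → $4,830.53; payment $724.57; balance $4,105.96
Payment period 4: opening $4,105.96; interest $139.60 → $4,245.56; payment $636.83; balance $3,608.73
Payment period 5: opening $3,608.73; interest $122.69 → $3,731.42; payment $559.71; balance $3,171.71
Payment period 6: opening $3,171.71; interest $107.83 → $3,279.54; payment $491.93; balance $2,787.61
Payment period 7: opening $2,787.61; interest $94.77 → $2,882.38; payment $432.35; balance $2,450.03
Payment period 8: opening $2,450.03; interest $83.30 → $2,533.33; payment $405.00; balance $2,128.33
Payment period 9: opening $2,128.33; interest $72.36 → $2,200.69; payment $405.00; balance $1,795.69
Payment period 10: opening $1,795.69; interest $61.05 → $1,856.74; payment $405.00; balance $1,451.74
Payment period 11: opening $1,451.74; interest $49.35 → $1,501.09; payment $405.00; balance $1,096.09
Payment period 12: opening $1,096.09; interest $37.26 → $1,133.35; payment $405.00; balance $728.35
Payment period 13: opening $728.35; interest $24.76 → $753.11; payment $405.00; balance $348.11
Payment period 14: opening $348.11; interest $11.83 → $359.94; payment $359.94; balance $0.00

$359.94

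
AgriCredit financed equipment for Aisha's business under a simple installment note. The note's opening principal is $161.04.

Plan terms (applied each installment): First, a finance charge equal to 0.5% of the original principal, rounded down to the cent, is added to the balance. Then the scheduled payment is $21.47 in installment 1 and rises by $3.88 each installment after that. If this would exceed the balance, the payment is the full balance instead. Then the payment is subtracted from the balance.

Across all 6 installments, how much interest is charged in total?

Installment 1: $161.04 +$0.80 interest = $161.84; pay $21.47 → $140.37
Installment 2: $140.37 +$0.80 interest = $141.17; pay $25.35 → $115.82
Installment 3: $115.82 +$0.80 interest = $116.62; pay $29.23 → $87.39
Installment 4: $87.39 +$0.80 interest = $88.19; pay $33.11 → $55.08
Installment 5: $55.08 +$0.80 interest = $55.88; pay $36.99 → $18.89
Installment 6: $18.89 +$0.80 interest = $19.69; pay $19.69 → $0.00
Total interest: $0.80 + $0.80 + $0.80 + $0.80 + $0.80 + $0.80 = $4.80

$4.80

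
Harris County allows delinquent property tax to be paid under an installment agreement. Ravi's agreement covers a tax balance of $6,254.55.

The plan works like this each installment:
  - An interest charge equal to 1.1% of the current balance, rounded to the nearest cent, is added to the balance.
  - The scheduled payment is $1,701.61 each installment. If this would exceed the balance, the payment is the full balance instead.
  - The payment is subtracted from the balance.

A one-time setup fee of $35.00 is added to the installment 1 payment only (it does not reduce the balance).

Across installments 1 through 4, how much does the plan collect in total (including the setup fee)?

$6,456.19

Installment 1: opening $6,254.55; interest $68.80 → $6,323.35; payment $1,701.61 (+ $35.00 fee); balance $4,621.74
Installment 2: opening $4,621.74; interest $50.84 → $4,672.58; payment $1,701.61; balance $2,970.97
Installment 3: opening $2,970.97; interest $32.68 → $3,003.65; payment $1,701.61; balance $1,302.04
Installment 4: opening $1,302.04; interest $14.32 → $1,316.36; payment $1,316.36; balance $0.00
Total paid: $6,456.19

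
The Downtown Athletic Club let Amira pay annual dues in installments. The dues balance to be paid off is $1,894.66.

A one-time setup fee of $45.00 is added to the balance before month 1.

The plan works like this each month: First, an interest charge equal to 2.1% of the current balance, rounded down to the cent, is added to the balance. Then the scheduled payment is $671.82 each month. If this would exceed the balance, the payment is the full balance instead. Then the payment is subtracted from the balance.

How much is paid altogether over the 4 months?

$2,021.93

Month 1: opening $1,939.66; interest $40.73 → $1,980.39; payment $671.82; balance $1,308.57
Month 2: opening $1,308.57; interest $27.47 → $1,336.04; payment $671.82; balance $664.22
Month 3: opening $664.22; interest $13.94 → $678.16; payment $671.82; balance $6.34
Month 4: opening $6.34; interest $0.13 → $6.47; payment $6.47; balance $0.00
Total paid: $2,021.93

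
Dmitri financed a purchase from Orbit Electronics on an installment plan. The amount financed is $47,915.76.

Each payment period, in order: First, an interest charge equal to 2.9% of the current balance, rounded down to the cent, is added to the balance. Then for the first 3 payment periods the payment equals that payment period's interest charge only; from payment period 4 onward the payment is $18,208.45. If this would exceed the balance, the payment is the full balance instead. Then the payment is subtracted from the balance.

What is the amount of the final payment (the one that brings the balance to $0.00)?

# | Opening | Interest | Payment | End bal
1 | $47,915.76 | $1,389.55 | $1,389.55 | $47,915.76
2 | $47,915.76 | $1,389.55 | $1,389.55 | $47,915.76
3 | $47,915.76 | $1,389.55 | $1,389.55 | $47,915.76
4 | $47,915.76 | $1,389.55 | $18,208.45 | $31,096.86
5 | $31,096.86 | $901.80 | $18,208.45 | $13,790.21
6 | $13,790.21 | $399.91 | $14,190.12 | $0.00

$14,190.12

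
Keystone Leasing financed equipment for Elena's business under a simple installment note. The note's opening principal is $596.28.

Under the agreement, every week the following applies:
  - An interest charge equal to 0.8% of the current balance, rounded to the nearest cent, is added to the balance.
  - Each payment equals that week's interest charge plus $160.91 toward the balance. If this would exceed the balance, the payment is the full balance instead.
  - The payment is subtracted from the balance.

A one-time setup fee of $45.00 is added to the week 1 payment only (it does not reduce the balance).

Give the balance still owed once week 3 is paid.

# | Opening | Interest | Payment | Fee | End bal
1 | $596.28 | $4.77 | $165.68 | $45.00 | $435.37
2 | $435.37 | $3.48 | $164.39 | — | $274.46
3 | $274.46 | $2.20 | $163.11 | — | $113.55

$113.55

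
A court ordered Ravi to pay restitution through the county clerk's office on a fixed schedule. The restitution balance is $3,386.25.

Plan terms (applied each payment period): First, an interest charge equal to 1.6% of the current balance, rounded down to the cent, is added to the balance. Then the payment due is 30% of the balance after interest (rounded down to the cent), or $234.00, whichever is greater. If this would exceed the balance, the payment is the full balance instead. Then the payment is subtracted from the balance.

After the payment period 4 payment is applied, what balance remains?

# | Opening | Interest | Payment | End bal
1 | $3,386.25 | $54.18 | $1,032.12 | $2,408.31
2 | $2,408.31 | $38.53 | $734.05 | $1,712.79
3 | $1,712.79 | $27.40 | $522.05 | $1,218.14
4 | $1,218.14 | $19.49 | $371.28 | $866.35

$866.35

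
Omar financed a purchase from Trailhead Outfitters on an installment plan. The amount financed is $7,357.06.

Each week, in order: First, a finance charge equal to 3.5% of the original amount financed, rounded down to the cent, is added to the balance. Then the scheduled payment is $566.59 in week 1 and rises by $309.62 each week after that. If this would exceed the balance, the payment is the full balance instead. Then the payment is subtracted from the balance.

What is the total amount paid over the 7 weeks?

$9,159.49

# | Opening | Interest | Payment | End bal
1 | $7,357.06 | $257.49 | $566.59 | $7,047.96
2 | $7,047.96 | $257.49 | $876.21 | $6,429.24
3 | $6,429.24 | $257.49 | $1,185.83 | $5,500.90
4 | $5,500.90 | $257.49 | $1,495.45 | $4,262.94
5 | $4,262.94 | $257.49 | $1,805.07 | $2,715.36
6 | $2,715.36 | $257.49 | $2,114.69 | $858.16
7 | $858.16 | $257.49 | $1,115.65 | $0.00
Total paid: $9,159.49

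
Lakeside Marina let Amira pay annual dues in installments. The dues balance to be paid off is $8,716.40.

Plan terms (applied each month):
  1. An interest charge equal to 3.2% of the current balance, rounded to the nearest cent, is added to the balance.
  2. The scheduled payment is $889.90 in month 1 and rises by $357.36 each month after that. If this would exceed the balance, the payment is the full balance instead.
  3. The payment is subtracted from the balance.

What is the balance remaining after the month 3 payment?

$5,740.67

Month 1: $8,716.40 +$278.92 interest = $8,995.32; pay $889.90 → $8,105.42
Month 2: $8,105.42 +$259.37 interest = $8,364.79; pay $1,247.26 → $7,117.53
Month 3: $7,117.53 +$227.76 interest = $7,345.29; pay $1,604.62 → $5,740.67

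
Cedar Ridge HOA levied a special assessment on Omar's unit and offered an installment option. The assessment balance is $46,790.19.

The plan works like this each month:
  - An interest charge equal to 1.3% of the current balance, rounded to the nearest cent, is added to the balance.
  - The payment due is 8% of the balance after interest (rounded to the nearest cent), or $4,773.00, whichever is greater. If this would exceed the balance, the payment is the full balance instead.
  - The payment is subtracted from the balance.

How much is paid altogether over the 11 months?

Month 1: opening $46,790.19; interest $608.27 → $47,398.46; payment $4,773.00; balance $42,625.46
Month 2: opening $42,625.46; interest $554.13 → $43,179.59; payment $4,773.00; balance $38,406.59
Month 3: opening $38,406.59; interest $499.29 → $38,905.88; payment $4,773.00; balance $34,132.88
Month 4: opening $34,132.88; interest $443.73 → $34,576.61; payment $4,773.00; balance $29,803.61
Month 5: opening $29,803.61; interest $387.45 → $30,191.06; payment $4,773.00; balance $25,418.06
Month 6: opening $25,418.06; interest $330.43 → $25,748.49; payment $4,773.00; balance $20,975.49
Month 7: opening $20,975.49; interest $272.68 → $21,248.17; payment $4,773.00; balance $16,475.17
Month 8: opening $16,475.17; interest $214.18 → $16,689.35; payment $4,773.00; balance $11,916.35
Month 9: opening $11,916.35; interest $154.91 → $12,071.26; payment $4,773.00; balance $7,298.26
Month 10: opening $7,298.26; interest $94.88 → $7,393.14; payment $4,773.00; balance $2,620.14
Month 11: opening $2,620.14; interest $34.06 → $2,654.20; payment $2,654.20; balance $0.00
Total paid: $50,384.20

$50,384.20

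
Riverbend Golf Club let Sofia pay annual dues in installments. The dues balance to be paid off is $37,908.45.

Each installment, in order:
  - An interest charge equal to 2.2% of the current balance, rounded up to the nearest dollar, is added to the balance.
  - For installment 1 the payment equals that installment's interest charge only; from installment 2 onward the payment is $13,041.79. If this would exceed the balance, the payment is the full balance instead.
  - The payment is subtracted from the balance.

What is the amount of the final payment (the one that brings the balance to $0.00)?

$485.08

# | Opening | Interest | Payment | End bal
1 | $37,908.45 | $834.00 | $834.00 | $37,908.45
2 | $37,908.45 | $834.00 | $13,041.79 | $25,700.66
3 | $25,700.66 | $566.00 | $13,041.79 | $13,224.87
4 | $13,224.87 | $291.00 | $13,041.79 | $474.08
5 | $474.08 | $11.00 | $485.08 | $0.00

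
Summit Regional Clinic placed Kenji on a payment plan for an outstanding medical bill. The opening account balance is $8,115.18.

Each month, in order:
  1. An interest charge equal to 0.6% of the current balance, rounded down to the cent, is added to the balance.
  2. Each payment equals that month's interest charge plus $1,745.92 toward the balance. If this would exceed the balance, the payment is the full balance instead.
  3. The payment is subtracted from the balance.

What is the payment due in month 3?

# | Opening | Interest | Payment | End bal
1 | $8,115.18 | $48.69 | $1,794.61 | $6,369.26
2 | $6,369.26 | $38.21 | $1,784.13 | $4,623.34
3 | $4,623.34 | $27.74 | $1,773.66 | $2,877.42

$1,773.66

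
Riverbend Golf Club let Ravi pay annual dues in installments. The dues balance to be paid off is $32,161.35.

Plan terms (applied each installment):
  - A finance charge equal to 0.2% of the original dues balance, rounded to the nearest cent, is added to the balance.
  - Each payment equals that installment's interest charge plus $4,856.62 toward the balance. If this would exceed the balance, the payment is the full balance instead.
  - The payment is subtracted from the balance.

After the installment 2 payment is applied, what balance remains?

# | Opening | Interest | Payment | End bal
1 | $32,161.35 | $64.32 | $4,920.94 | $27,304.73
2 | $27,304.73 | $64.32 | $4,920.94 | $22,448.11

$22,448.11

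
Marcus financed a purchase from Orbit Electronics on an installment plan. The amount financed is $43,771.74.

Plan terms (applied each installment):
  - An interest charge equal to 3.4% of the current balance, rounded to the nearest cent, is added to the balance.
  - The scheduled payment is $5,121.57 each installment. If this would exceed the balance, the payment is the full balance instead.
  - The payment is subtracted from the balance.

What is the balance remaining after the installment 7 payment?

$15,592.13

# | Opening | Interest | Payment | End bal
1 | $43,771.74 | $1,488.24 | $5,121.57 | $40,138.41
2 | $40,138.41 | $1,364.71 | $5,121.57 | $36,381.55
3 | $36,381.55 | $1,236.97 | $5,121.57 | $32,496.95
4 | $32,496.95 | $1,104.90 | $5,121.57 | $28,480.28
5 | $28,480.28 | $968.33 | $5,121.57 | $24,327.04
6 | $24,327.04 | $827.12 | $5,121.57 | $20,032.59
7 | $20,032.59 | $681.11 | $5,121.57 | $15,592.13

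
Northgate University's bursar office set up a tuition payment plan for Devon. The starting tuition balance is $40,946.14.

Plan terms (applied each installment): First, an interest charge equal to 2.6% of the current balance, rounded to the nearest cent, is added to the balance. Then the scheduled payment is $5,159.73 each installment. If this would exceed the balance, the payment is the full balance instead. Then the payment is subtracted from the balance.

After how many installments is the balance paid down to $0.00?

10

# | Opening | Interest | Payment | End bal
1 | $40,946.14 | $1,064.60 | $5,159.73 | $36,851.01
2 | $36,851.01 | $958.13 | $5,159.73 | $32,649.41
3 | $32,649.41 | $848.88 | $5,159.73 | $28,338.56
4 | $28,338.56 | $736.80 | $5,159.73 | $23,915.63
5 | $23,915.63 | $621.81 | $5,159.73 | $19,377.71
6 | $19,377.71 | $503.82 | $5,159.73 | $14,721.80
7 | $14,721.80 | $382.77 | $5,159.73 | $9,944.84
8 | $9,944.84 | $258.57 | $5,159.73 | $5,043.68
9 | $5,043.68 | $131.14 | $5,159.73 | $15.09
10 | $15.09 | $0.39 | $15.48 | $0.00
Balance reaches $0.00 in installment 10.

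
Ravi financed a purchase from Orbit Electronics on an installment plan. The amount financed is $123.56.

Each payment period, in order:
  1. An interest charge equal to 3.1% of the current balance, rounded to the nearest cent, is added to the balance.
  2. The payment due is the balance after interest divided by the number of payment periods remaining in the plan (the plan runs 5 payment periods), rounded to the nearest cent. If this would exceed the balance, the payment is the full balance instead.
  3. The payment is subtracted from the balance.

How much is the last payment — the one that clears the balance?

$28.79

Payment period 1: $123.56 +$3.83 interest = $127.39; pay $25.48 → $101.91
Payment period 2: $101.91 +$3.16 interest = $105.07; pay $26.27 → $78.80
Payment period 3: $78.80 +$2.44 interest = $81.24; pay $27.08 → $54.16
Payment period 4: $54.16 +$1.68 interest = $55.84; pay $27.92 → $27.92
Payment period 5: $27.92 +$0.87 interest = $28.79; pay $28.79 → $0.00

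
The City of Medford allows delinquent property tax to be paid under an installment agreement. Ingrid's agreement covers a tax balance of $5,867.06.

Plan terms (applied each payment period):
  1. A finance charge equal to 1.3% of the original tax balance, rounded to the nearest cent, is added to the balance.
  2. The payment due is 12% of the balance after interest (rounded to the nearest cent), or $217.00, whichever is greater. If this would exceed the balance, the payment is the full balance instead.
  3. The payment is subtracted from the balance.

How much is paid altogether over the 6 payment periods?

Payment period 1: $5,867.06 +$76.27 interest = $5,943.33; pay $713.20 → $5,230.13
Payment period 2: $5,230.13 +$76.27 interest = $5,306.40; pay $636.77 → $4,669.63
Payment period 3: $4,669.63 +$76.27 interest = $4,745.90; pay $569.51 → $4,176.39
Payment period 4: $4,176.39 +$76.27 interest = $4,252.66; pay $510.32 → $3,742.34
Payment period 5: $3,742.34 +$76.27 interest = $3,818.61; pay $458.23 → $3,360.38
Payment period 6: $3,360.38 +$76.27 interest = $3,436.65; pay $412.40 → $3,024.25
Total paid: $3,300.43

$3,300.43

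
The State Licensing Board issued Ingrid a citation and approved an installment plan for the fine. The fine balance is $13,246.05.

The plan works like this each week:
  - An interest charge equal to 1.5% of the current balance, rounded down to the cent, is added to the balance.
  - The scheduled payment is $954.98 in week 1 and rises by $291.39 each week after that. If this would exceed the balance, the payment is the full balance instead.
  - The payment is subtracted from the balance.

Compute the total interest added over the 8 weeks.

Week 1: opening $13,246.05; interest $198.69 → $13,444.74; payment $954.98; balance $12,489.76
Week 2: opening $12,489.76; interest $187.34 → $12,677.10; payment $1,246.37; balance $11,430.73
Week 3: opening $11,430.73; interest $171.46 → $11,602.19; payment $1,537.76; balance $10,064.43
Week 4: opening $10,064.43; interest $150.96 → $10,215.39; payment $1,829.15; balance $8,386.24
Week 5: opening $8,386.24; interest $125.79 → $8,512.03; payment $2,120.54; balance $6,391.49
Week 6: opening $6,391.49; interest $95.87 → $6,487.36; payment $2,411.93; balance $4,075.43
Week 7: opening $4,075.43; interest $61.13 → $4,136.56; payment $2,703.32; balance $1,433.24
Week 8: opening $1,433.24; interest $21.49 → $1,454.73; payment $1,454.73; balance $0.00
Total interest: $198.69 + $187.34 + $171.46 + $150.96 + $125.79 + $95.87 + $61.13 + $21.49 = $1,012.73

$1,012.73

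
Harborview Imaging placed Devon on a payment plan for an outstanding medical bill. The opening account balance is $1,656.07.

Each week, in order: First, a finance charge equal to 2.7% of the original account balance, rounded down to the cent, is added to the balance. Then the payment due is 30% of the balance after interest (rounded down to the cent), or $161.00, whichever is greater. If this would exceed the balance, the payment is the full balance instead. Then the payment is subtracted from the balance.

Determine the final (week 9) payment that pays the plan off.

$56.46

Week 1: $1,656.07 +$44.71 interest = $1,700.78; pay $510.23 → $1,190.55
Week 2: $1,190.55 +$44.71 interest = $1,235.26; pay $370.57 → $864.69
Week 3: $864.69 +$44.71 interest = $909.40; pay $272.82 → $636.58
Week 4: $636.58 +$44.71 interest = $681.29; pay $204.38 → $476.91
Week 5: $476.91 +$44.71 interest = $521.62; pay $161.00 → $360.62
Week 6: $360.62 +$44.71 interest = $405.33; pay $161.00 → $244.33
Week 7: $244.33 +$44.71 interest = $289.04; pay $161.00 → $128.04
Week 8: $128.04 +$44.71 interest = $172.75; pay $161.00 → $11.75
Week 9: $11.75 +$44.71 interest = $56.46; pay $56.46 → $0.00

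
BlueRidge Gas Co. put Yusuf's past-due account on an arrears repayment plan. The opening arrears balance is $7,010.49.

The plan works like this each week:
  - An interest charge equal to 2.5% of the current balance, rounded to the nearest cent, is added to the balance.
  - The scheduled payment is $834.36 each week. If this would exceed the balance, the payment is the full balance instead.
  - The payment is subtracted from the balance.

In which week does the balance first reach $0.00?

Week 1: opening $7,010.49; interest $175.26 → $7,185.75; payment $834.36; balance $6,351.39
Week 2: opening $6,351.39; interest $158.78 → $6,510.17; payment $834.36; balance $5,675.81
Week 3: opening $5,675.81; interest $141.90 → $5,817.71; payment $834.36; balance $4,983.35
Week 4: opening $4,983.35; interest $124.58 → $5,107.93; payment $834.36; balance $4,273.57
Week 5: opening $4,273.57; interest $106.84 → $4,380.41; payment $834.36; balance $3,546.05
Week 6: opening $3,546.05; interest $88.65 → $3,634.70; payment $834.36; balance $2,800.34
Week 7: opening $2,800.34; interest $70.01 → $2,870.35; payment $834.36; balance $2,035.99
Week 8: opening $2,035.99; interest $50.90 → $2,086.89; payment $834.36; balance $1,252.53
Week 9: opening $1,252.53; interest $31.31 → $1,283.84; payment $834.36; balance $449.48
Week 10: opening $449.48; interest $11.24 → $460.72; payment $460.72; balance $0.00
Balance reaches $0.00 in week 10.

10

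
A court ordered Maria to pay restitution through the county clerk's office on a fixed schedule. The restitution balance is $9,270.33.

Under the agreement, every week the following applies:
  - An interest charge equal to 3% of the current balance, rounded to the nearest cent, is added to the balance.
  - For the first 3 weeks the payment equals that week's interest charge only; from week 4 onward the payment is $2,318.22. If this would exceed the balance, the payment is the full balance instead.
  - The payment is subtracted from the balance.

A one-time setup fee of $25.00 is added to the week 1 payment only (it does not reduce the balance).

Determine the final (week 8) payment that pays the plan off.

Week 1: opening $9,270.33; interest $278.11 → $9,548.44; payment $278.11 (+ $25.00 fee); balance $9,270.33
Week 2: opening $9,270.33; interest $278.11 → $9,548.44; payment $278.11; balance $9,270.33
Week 3: opening $9,270.33; interest $278.11 → $9,548.44; payment $278.11; balance $9,270.33
Week 4: opening $9,270.33; interest $278.11 → $9,548.44; payment $2,318.22; balance $7,230.22
Week 5: opening $7,230.22; interest $216.91 → $7,447.13; payment $2,318.22; balance $5,128.91
Week 6: opening $5,128.91; interest $153.87 → $5,282.78; payment $2,318.22; balance $2,964.56
Week 7: opening $2,964.56; interest $88.94 → $3,053.50; payment $2,318.22; balance $735.28
Week 8: opening $735.28; interest $22.06 → $757.34; payment $757.34; balance $0.00

$757.34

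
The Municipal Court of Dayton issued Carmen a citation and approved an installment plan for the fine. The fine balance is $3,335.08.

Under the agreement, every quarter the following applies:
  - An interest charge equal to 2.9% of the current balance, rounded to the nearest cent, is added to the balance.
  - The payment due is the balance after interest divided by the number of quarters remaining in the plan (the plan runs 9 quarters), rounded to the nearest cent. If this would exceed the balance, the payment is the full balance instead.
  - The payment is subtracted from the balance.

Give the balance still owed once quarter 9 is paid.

Quarter 1: $3,335.08 +$96.72 interest = $3,431.80; pay $381.31 → $3,050.49
Quarter 2: $3,050.49 +$88.46 interest = $3,138.95; pay $392.37 → $2,746.58
Quarter 3: $2,746.58 +$79.65 interest = $2,826.23; pay $403.75 → $2,422.48
Quarter 4: $2,422.48 +$70.25 interest = $2,492.73; pay $415.46 → $2,077.27
Quarter 5: $2,077.27 +$60.24 interest = $2,137.51; pay $427.50 → $1,710.01
Quarter 6: $1,710.01 +$49.59 interest = $1,759.60; pay $439.90 → $1,319.70
Quarter 7: $1,319.70 +$38.27 interest = $1,357.97; pay $452.66 → $905.31
Quarter 8: $905.31 +$26.25 interest = $931.56; pay $465.78 → $465.78
Quarter 9: $465.78 +$13.51 interest = $479.29; pay $479.29 → $0.00

$0.00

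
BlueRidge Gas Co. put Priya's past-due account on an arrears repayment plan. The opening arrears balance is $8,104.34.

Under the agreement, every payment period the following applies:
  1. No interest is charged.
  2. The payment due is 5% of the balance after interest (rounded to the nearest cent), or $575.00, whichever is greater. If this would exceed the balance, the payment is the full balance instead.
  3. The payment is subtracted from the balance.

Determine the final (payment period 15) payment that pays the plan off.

Payment period 1: opening $8,104.34; payment $575.00; balance $7,529.34
Payment period 2: opening $7,529.34; payment $575.00; balance $6,954.34
Payment period 3: opening $6,954.34; payment $575.00; balance $6,379.34
Payment period 4: opening $6,379.34; payment $575.00; balance $5,804.34
Payment period 5: opening $5,804.34; payment $575.00; balance $5,229.34
Payment period 6: opening $5,229.34; payment $575.00; balance $4,654.34
Payment period 7: opening $4,654.34; payment $575.00; balance $4,079.34
Payment period 8: opening $4,079.34; payment $575.00; balance $3,504.34
Payment period 9: opening $3,504.34; payment $575.00; balance $2,929.34
Payment period 10: opening $2,929.34; payment $575.00; balance $2,354.34
Payment period 11: opening $2,354.34; payment $575.00; balance $1,779.34
Payment period 12: opening $1,779.34; payment $575.00; balance $1,204.34
Payment period 13: opening $1,204.34; payment $575.00; balance $629.34
Payment period 14: opening $629.34; payment $575.00; balance $54.34
Payment period 15: opening $54.34; payment $54.34; balance $0.00

$54.34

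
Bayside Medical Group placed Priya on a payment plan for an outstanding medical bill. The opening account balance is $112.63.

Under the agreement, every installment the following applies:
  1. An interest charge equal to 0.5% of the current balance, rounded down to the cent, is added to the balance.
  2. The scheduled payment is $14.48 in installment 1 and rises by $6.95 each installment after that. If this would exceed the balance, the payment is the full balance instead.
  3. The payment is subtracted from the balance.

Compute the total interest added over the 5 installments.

Installment 1: opening $112.63; interest $0.56 → $113.19; payment $14.48; balance $98.71
Installment 2: opening $98.71; interest $0.49 → $99.20; payment $21.43; balance $77.77
Installment 3: opening $77.77; interest $0.38 → $78.15; payment $28.38; balance $49.77
Installment 4: opening $49.77; interest $0.24 → $50.01; payment $35.33; balance $14.68
Installment 5: opening $14.68; interest $0.07 → $14.75; payment $14.75; balance $0.00
Total interest: $0.56 + $0.49 + $0.38 + $0.24 + $0.07 = $1.74

$1.74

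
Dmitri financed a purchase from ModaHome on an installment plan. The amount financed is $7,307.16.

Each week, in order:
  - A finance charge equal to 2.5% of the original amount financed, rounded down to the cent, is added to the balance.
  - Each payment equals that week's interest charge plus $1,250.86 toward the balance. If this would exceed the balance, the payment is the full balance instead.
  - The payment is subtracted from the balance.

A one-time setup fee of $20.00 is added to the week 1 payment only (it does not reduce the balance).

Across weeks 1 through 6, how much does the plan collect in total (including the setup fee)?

$8,423.18

Week 1: opening $7,307.16; interest $182.67 → $7,489.83; payment $1,433.53 (+ $20.00 fee); balance $6,056.30
Week 2: opening $6,056.30; interest $182.67 → $6,238.97; payment $1,433.53; balance $4,805.44
Week 3: opening $4,805.44; interest $182.67 → $4,988.11; payment $1,433.53; balance $3,554.58
Week 4: opening $3,554.58; interest $182.67 → $3,737.25; payment $1,433.53; balance $2,303.72
Week 5: opening $2,303.72; interest $182.67 → $2,486.39; payment $1,433.53; balance $1,052.86
Week 6: opening $1,052.86; interest $182.67 → $1,235.53; payment $1,235.53; balance $0.00
Total paid: $8,423.18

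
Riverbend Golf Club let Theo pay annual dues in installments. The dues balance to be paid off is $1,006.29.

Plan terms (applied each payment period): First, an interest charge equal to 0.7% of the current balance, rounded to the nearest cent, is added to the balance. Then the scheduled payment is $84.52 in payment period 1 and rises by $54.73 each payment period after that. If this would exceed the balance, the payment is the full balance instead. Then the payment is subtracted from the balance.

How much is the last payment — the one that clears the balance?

$62.73

Payment period 1: $1,006.29 +$7.04 interest = $1,013.33; pay $84.52 → $928.81
Payment period 2: $928.81 +$6.50 interest = $935.31; pay $139.25 → $796.06
Payment period 3: $796.06 +$5.57 interest = $801.63; pay $193.98 → $607.65
Payment period 4: $607.65 +$4.25 interest = $611.90; pay $248.71 → $363.19
Payment period 5: $363.19 +$2.54 interest = $365.73; pay $303.44 → $62.29
Payment period 6: $62.29 +$0.44 interest = $62.73; pay $62.73 → $0.00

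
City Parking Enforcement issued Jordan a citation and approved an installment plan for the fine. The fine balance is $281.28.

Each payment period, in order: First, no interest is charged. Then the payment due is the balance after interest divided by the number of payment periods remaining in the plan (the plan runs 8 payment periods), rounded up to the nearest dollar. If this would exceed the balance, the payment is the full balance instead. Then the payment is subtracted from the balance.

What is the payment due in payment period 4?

$35.00

Payment period 1: opening $281.28; payment $36.00; balance $245.28
Payment period 2: opening $245.28; payment $36.00; balance $209.28
Payment period 3: opening $209.28; payment $35.00; balance $174.28
Payment period 4: opening $174.28; payment $35.00; balance $139.28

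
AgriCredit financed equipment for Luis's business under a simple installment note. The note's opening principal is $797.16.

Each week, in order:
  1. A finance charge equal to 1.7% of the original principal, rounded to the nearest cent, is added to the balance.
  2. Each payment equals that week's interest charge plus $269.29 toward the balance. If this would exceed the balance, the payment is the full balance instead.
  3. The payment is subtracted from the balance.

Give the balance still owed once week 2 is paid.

$258.58

# | Opening | Interest | Payment | End bal
1 | $797.16 | $13.55 | $282.84 | $527.87
2 | $527.87 | $13.55 | $282.84 | $258.58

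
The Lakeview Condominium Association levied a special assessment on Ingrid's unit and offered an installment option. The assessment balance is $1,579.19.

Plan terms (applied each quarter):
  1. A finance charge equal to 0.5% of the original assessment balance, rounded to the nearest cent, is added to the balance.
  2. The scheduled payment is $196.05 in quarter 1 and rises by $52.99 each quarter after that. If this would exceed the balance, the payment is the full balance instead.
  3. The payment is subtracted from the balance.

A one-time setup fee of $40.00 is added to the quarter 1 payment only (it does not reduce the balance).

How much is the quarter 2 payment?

$249.04

Quarter 1: opening $1,579.19; interest $7.90 → $1,587.09; payment $196.05 (+ $40.00 fee); balance $1,391.04
Quarter 2: opening $1,391.04; interest $7.90 → $1,398.94; payment $249.04; balance $1,149.90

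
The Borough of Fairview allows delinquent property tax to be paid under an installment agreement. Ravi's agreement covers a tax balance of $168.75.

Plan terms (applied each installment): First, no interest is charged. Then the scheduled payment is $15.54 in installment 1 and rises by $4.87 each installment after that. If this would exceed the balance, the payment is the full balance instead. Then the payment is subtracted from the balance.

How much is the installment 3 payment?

# | Opening | Payment | End bal
1 | $168.75 | $15.54 | $153.21
2 | $153.21 | $20.41 | $132.80
3 | $132.80 | $25.28 | $107.52

$25.28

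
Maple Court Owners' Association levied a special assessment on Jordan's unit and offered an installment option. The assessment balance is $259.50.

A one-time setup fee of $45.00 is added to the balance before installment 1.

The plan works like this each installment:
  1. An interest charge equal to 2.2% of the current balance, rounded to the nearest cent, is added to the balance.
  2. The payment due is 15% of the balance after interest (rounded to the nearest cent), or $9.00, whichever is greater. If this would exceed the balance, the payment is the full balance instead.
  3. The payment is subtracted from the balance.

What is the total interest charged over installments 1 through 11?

$40.18

# | Opening | Interest | Payment | End bal
1 | $304.50 | $6.70 | $46.68 | $264.52
2 | $264.52 | $5.82 | $40.55 | $229.79
3 | $229.79 | $5.06 | $35.23 | $199.62
4 | $199.62 | $4.39 | $30.60 | $173.41
5 | $173.41 | $3.82 | $26.58 | $150.65
6 | $150.65 | $3.31 | $23.09 | $130.87
7 | $130.87 | $2.88 | $20.06 | $113.69
8 | $113.69 | $2.50 | $17.43 | $98.76
9 | $98.76 | $2.17 | $15.14 | $85.79
10 | $85.79 | $1.89 | $13.15 | $74.53
11 | $74.53 | $1.64 | $11.43 | $64.74
Total interest: $6.70 + $5.82 + $5.06 + $4.39 + $3.82 + $3.31 + $2.88 + $2.50 + $2.17 + $1.89 + $1.64 = $40.18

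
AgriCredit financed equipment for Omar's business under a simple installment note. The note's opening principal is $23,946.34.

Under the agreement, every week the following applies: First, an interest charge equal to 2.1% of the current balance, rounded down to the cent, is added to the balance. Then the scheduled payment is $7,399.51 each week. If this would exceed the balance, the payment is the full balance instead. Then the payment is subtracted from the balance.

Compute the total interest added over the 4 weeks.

Week 1: opening $23,946.34; interest $502.87 → $24,449.21; payment $7,399.51; balance $17,049.70
Week 2: opening $17,049.70; interest $358.04 → $17,407.74; payment $7,399.51; balance $10,008.23
Week 3: opening $10,008.23; interest $210.17 → $10,218.40; payment $7,399.51; balance $2,818.89
Week 4: opening $2,818.89; interest $59.19 → $2,878.08; payment $2,878.08; balance $0.00
Total interest: $502.87 + $358.04 + $210.17 + $59.19 = $1,130.27

$1,130.27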